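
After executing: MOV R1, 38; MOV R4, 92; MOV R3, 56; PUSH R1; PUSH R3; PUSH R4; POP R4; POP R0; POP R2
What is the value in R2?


Stack trace (top is rightmost):
  MOV R1, 38  → R1 = 38
  MOV R4, 92  → R4 = 92
  MOV R3, 56  → R3 = 56
  PUSH R1  → stack: [38]
  PUSH R3  → stack: [38, 56]
  PUSH R4  → stack: [38, 56, 92]
  POP R4  → R4 = 92, stack: [38, 56]
  POP R0  → R0 = 56, stack: [38]
  POP R2  → R2 = 38, stack: []
Final: R2 = 38

38


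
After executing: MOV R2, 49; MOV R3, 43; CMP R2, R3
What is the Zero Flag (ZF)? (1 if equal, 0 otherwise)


Register state trace:
  MOV R2, 49  → R2 = 49
  MOV R3, 43  → R3 = 43
  CMP R2, R3  → computes 49 - 43 = 6
  Result is nonzero, so values are not equal
ZF = 0

0


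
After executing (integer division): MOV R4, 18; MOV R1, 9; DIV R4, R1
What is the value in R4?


Register state trace:
  MOV R4, 18  → R4 = 18
  MOV R1, 9  → R1 = 9
  DIV R4, R1  → R4 = 18 // 9 = 2
Final: R4 = 2

2


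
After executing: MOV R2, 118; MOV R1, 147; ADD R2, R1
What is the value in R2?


Register state trace:
  MOV R2, 118  → R2 = 118
  MOV R1, 147  → R1 = 147
  ADD R2, R1  → R2 = 118 + 147 = 265
Final: R2 = 265

265


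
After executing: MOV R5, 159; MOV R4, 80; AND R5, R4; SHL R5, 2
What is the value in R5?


Register state trace:
  MOV R5, 159  → R5 = 159 (0b10011111)
  MOV R4, 80  → R4 = 80 (0b01010000)
  AND R5, R4  → R5 = 159 AND 80 = 16 (0b00010000)
  SHL R5, 2  → R5 = 16 << 2 = 64
Final: R5 = 64

64


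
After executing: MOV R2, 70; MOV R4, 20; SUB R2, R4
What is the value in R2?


Register state trace:
  MOV R2, 70  → R2 = 70
  MOV R4, 20  → R4 = 20
  SUB R2, R4  → R2 = 70 - 20 = 50
Final: R2 = 50

50


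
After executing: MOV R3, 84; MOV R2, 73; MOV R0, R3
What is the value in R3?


Register state trace:
  MOV R3, 84  → R3 = 84
  MOV R2, 73  → R2 = 73
  MOV R0, R3  → R0 = 84
Final: R3 = 84

84


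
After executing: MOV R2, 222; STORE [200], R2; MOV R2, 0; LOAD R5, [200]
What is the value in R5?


Register and memory trace:
  MOV R2, 222  → R2 = 222
  STORE [200], R2  → mem[200] = 222
  MOV R2, 0  → R2 = 0
  LOAD R5, [200]  → R5 = mem[200] = 222
Final: R5 = 222

222


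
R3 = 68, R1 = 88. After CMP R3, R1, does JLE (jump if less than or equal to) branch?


Trace:
  R3 = 68, R1 = 88
  CMP R3, R1  → compares 68 vs 88
  JLE checks: is 68 less than or equal to 88?
  68 < 88, so condition is true
Branch taken: Yes

Yes


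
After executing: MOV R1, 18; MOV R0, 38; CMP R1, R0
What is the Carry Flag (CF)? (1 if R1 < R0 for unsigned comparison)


Register state trace:
  MOV R1, 18  → R1 = 18
  MOV R0, 38  → R0 = 38
  CMP R1, R0  → unsigned 18 - 38: borrow occurs
  18 < 38, so CF = 1
CF = 1

1


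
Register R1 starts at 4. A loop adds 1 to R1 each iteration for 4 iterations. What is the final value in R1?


Starting value: R1 = 4
  Iter 1: R1 = 4 + 1 = 5
  Iter 2: R1 = 5 + 1 = 6
  Iter 3: R1 = 6 + 1 = 7
  Iter 4: R1 = 7 + 1 = 8
Final: R1 = 8

8


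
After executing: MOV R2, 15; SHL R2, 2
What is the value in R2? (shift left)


Register state trace:
  MOV R2, 15  → R2 = 15
  SHL R2, 2  → R2 = 15 << 2 = 15 * 2^2 = 60
Final: R2 = 60

60


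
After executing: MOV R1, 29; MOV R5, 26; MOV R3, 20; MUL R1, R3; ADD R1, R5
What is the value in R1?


Register state trace:
  MOV R1, 29  → R1 = 29
  MOV R5, 26  → R5 = 26
  MOV R3, 20  → R3 = 20
  MUL R1, R3  → R1 = 29 * 20 = 580
  ADD R1, R5  → R1 = 580 + 26 = 606
Final: R1 = 606

606


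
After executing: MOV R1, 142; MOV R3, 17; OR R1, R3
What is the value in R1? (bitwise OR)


Register state trace:
  MOV R1, 142  → R1 = 142 (0b10001110)
  MOV R3, 17  → R3 = 17 (0b00010001)
  OR R1, R3   → R1 = 142 OR 17 = 159 (0b10011111)
Final: R1 = 159

159


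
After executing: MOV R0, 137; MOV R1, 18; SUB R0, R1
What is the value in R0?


Register state trace:
  MOV R0, 137  → R0 = 137
  MOV R1, 18  → R1 = 18
  SUB R0, R1  → R0 = 137 - 18 = 119
Final: R0 = 119

119


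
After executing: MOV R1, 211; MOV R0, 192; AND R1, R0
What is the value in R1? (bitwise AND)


Register state trace:
  MOV R1, 211  → R1 = 211 (0b11010011)
  MOV R0, 192  → R0 = 192 (0b11000000)
  AND R1, R0  → R1 = 211 AND 192 = 192 (0b11000000)
Final: R1 = 192

192


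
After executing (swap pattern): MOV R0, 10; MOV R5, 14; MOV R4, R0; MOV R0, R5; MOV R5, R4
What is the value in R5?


Register state trace (swap pattern):
  MOV R0, 10  → R0 = 10
  MOV R5, 14  → R5 = 14
  MOV R4, R0  → R4 = 10  (save R0)
  MOV R0, R5  → R0 = 14  (R0 gets R5's value)
  MOV R5, R4  → R5 = 10  (R5 gets saved value)
Final: R5 = 10

10


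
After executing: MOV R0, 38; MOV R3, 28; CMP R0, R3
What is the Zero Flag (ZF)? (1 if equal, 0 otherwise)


Register state trace:
  MOV R0, 38  → R0 = 38
  MOV R3, 28  → R3 = 28
  CMP R0, R3  → computes 38 - 28 = 10
  Result is nonzero, so values are not equal
ZF = 0

0


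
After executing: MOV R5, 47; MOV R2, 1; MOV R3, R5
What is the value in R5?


Register state trace:
  MOV R5, 47  → R5 = 47
  MOV R2, 1  → R2 = 1
  MOV R3, R5  → R3 = 47
Final: R5 = 47

47


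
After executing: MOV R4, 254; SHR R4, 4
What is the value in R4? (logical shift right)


Register state trace:
  MOV R4, 254  → R4 = 254
  SHR R4, 4  → R4 = 254 >> 4 = 254 // 2^4 = 15
Final: R4 = 15

15


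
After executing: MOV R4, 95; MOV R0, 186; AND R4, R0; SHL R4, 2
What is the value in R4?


Register state trace:
  MOV R4, 95  → R4 = 95 (0b01011111)
  MOV R0, 186  → R0 = 186 (0b10111010)
  AND R4, R0  → R4 = 95 AND 186 = 26 (0b00011010)
  SHL R4, 2  → R4 = 26 << 2 = 104
Final: R4 = 104

104


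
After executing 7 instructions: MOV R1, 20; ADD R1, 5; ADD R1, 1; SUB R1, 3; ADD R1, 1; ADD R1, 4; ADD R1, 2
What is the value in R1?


Register state trace:
  MOV R1, 20  → R1 = 20
  ADD R1, 5  → R1 = 20 + 5 = 25
  ADD R1, 1  → R1 = 25 + 1 = 26
  SUB R1, 3  → R1 = 26 - 3 = 23
  ADD R1, 1  → R1 = 23 + 1 = 24
  ADD R1, 4  → R1 = 24 + 4 = 28
  ADD R1, 2  → R1 = 28 + 2 = 30
Final: R1 = 30

30


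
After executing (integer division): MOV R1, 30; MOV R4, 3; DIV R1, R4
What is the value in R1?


Register state trace:
  MOV R1, 30  → R1 = 30
  MOV R4, 3  → R4 = 3
  DIV R1, R4  → R1 = 30 // 3 = 10
Final: R1 = 10

10


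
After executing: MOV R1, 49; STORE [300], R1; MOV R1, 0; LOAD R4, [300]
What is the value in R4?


Register and memory trace:
  MOV R1, 49  → R1 = 49
  STORE [300], R1  → mem[300] = 49
  MOV R1, 0  → R1 = 0
  LOAD R4, [300]  → R4 = mem[300] = 49
Final: R4 = 49

49


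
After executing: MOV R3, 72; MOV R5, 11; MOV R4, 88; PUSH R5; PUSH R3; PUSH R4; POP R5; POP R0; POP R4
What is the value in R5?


Stack trace (top is rightmost):
  MOV R3, 72  → R3 = 72
  MOV R5, 11  → R5 = 11
  MOV R4, 88  → R4 = 88
  PUSH R5  → stack: [11]
  PUSH R3  → stack: [11, 72]
  PUSH R4  → stack: [11, 72, 88]
  POP R5  → R5 = 88, stack: [11, 72]
  POP R0  → R0 = 72, stack: [11]
  POP R4  → R4 = 11, stack: []
Final: R5 = 88

88


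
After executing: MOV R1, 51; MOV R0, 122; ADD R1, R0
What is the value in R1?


Register state trace:
  MOV R1, 51  → R1 = 51
  MOV R0, 122  → R0 = 122
  ADD R1, R0  → R1 = 51 + 122 = 173
Final: R1 = 173

173


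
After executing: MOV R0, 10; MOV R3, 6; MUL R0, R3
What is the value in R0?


Register state trace:
  MOV R0, 10  → R0 = 10
  MOV R3, 6  → R3 = 6
  MUL R0, R3  → R0 = 10 * 6 = 60
Final: R0 = 60

60


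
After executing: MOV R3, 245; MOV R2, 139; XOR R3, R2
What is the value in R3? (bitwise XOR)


Register state trace:
  MOV R3, 245  → R3 = 245 (0b11110101)
  MOV R2, 139  → R2 = 139 (0b10001011)
  XOR R3, R2  → R3 = 245 XOR 139 = 126 (0b01111110)
Final: R3 = 126

126


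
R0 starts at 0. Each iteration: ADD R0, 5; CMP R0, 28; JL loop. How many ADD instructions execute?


Loop trace (R0 starts at 0, target 28, step 5):
  ADD #1: R0 = 0 + 5 = 5  → 5 < 28, loop
  ADD #2: R0 = 5 + 5 = 10  → 10 < 28, loop
  ADD #3: R0 = 10 + 5 = 15  → 15 < 28, loop
  ADD #4: R0 = 15 + 5 = 20  → 20 < 28, loop
  ADD #5: R0 = 20 + 5 = 25  → 25 < 28, loop
  ADD #6: R0 = 25 + 5 = 30  → 30 >= 28, exit
Total ADD instructions: 6

6


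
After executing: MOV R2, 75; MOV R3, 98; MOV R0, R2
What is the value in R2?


Register state trace:
  MOV R2, 75  → R2 = 75
  MOV R3, 98  → R3 = 98
  MOV R0, R2  → R0 = 75
Final: R2 = 75

75


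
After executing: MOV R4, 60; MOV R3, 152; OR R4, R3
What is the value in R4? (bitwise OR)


Register state trace:
  MOV R4, 60  → R4 = 60 (0b00111100)
  MOV R3, 152  → R3 = 152 (0b10011000)
  OR R4, R3   → R4 = 60 OR 152 = 188 (0b10111100)
Final: R4 = 188

188


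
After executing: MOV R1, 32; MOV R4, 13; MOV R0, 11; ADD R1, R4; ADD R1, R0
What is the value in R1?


Register state trace:
  MOV R1, 32  → R1 = 32
  MOV R4, 13  → R4 = 13
  MOV R0, 11  → R0 = 11
  ADD R1, R4  → R1 = 32 + 13 = 45
  ADD R1, R0  → R1 = 45 + 11 = 56
Final: R1 = 56

56


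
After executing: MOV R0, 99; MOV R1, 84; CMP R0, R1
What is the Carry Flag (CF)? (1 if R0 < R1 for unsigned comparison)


Register state trace:
  MOV R0, 99  → R0 = 99
  MOV R1, 84  → R1 = 84
  CMP R0, R1  → unsigned 99 - 84: no borrow
  99 >= 84, so CF = 0
CF = 0

0


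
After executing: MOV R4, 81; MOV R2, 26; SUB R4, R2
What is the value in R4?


Register state trace:
  MOV R4, 81  → R4 = 81
  MOV R2, 26  → R2 = 26
  SUB R4, R2  → R4 = 81 - 26 = 55
Final: R4 = 55

55


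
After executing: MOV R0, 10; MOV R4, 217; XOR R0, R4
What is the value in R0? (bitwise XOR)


Register state trace:
  MOV R0, 10  → R0 = 10 (0b00001010)
  MOV R4, 217  → R4 = 217 (0b11011001)
  XOR R0, R4  → R0 = 10 XOR 217 = 211 (0b11010011)
Final: R0 = 211

211


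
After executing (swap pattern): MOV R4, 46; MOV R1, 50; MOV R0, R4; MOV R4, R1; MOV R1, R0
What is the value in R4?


Register state trace (swap pattern):
  MOV R4, 46  → R4 = 46
  MOV R1, 50  → R1 = 50
  MOV R0, R4  → R0 = 46  (save R4)
  MOV R4, R1  → R4 = 50  (R4 gets R1's value)
  MOV R1, R0  → R1 = 46  (R1 gets saved value)
Final: R4 = 50

50


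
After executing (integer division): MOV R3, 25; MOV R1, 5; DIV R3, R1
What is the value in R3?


Register state trace:
  MOV R3, 25  → R3 = 25
  MOV R1, 5  → R1 = 5
  DIV R3, R1  → R3 = 25 // 5 = 5
Final: R3 = 5

5


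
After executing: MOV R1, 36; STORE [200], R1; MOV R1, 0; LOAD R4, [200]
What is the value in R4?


Register and memory trace:
  MOV R1, 36  → R1 = 36
  STORE [200], R1  → mem[200] = 36
  MOV R1, 0  → R1 = 0
  LOAD R4, [200]  → R4 = mem[200] = 36
Final: R4 = 36

36


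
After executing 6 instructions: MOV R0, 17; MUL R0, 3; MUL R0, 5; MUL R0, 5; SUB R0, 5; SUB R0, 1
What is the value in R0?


Register state trace:
  MOV R0, 17  → R0 = 17
  MUL R0, 3  → R0 = 17 * 3 = 51
  MUL R0, 5  → R0 = 51 * 5 = 255
  MUL R0, 5  → R0 = 255 * 5 = 1275
  SUB R0, 5  → R0 = 1275 - 5 = 1270
  SUB R0, 1  → R0 = 1270 - 1 = 1269
Final: R0 = 1269

1269


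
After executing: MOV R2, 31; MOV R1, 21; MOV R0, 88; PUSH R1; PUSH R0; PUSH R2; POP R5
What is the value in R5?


Stack trace (top is rightmost):
  MOV R2, 31  → R2 = 31
  MOV R1, 21  → R1 = 21
  MOV R0, 88  → R0 = 88
  PUSH R1  → stack: [21]
  PUSH R0  → stack: [21, 88]
  PUSH R2  → stack: [21, 88, 31]
  POP R5  → R5 = 31, stack: [21, 88]
Final: R5 = 31

31


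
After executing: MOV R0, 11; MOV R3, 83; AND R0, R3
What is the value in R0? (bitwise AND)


Register state trace:
  MOV R0, 11  → R0 = 11 (0b00001011)
  MOV R3, 83  → R3 = 83 (0b01010011)
  AND R0, R3  → R0 = 11 AND 83 = 3 (0b00000011)
Final: R0 = 3

3


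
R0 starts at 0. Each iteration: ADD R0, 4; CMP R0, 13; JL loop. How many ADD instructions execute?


Loop trace (R0 starts at 0, target 13, step 4):
  ADD #1: R0 = 0 + 4 = 4  → 4 < 13, loop
  ADD #2: R0 = 4 + 4 = 8  → 8 < 13, loop
  ADD #3: R0 = 8 + 4 = 12  → 12 < 13, loop
  ADD #4: R0 = 12 + 4 = 16  → 16 >= 13, exit
Total ADD instructions: 4

4


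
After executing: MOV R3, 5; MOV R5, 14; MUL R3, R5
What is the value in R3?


Register state trace:
  MOV R3, 5  → R3 = 5
  MOV R5, 14  → R5 = 14
  MUL R3, R5  → R3 = 5 * 14 = 70
Final: R3 = 70

70


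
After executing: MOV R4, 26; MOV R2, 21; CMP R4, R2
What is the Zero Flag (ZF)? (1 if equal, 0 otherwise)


Register state trace:
  MOV R4, 26  → R4 = 26
  MOV R2, 21  → R2 = 21
  CMP R4, R2  → computes 26 - 21 = 5
  Result is nonzero, so values are not equal
ZF = 0

0


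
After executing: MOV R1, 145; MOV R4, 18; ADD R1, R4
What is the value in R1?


Register state trace:
  MOV R1, 145  → R1 = 145
  MOV R4, 18  → R4 = 18
  ADD R1, R4  → R1 = 145 + 18 = 163
Final: R1 = 163

163


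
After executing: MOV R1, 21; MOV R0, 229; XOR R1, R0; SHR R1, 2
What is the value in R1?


Register state trace:
  MOV R1, 21  → R1 = 21 (0b00010101)
  MOV R0, 229  → R0 = 229 (0b11100101)
  XOR R1, R0  → R1 = 21 XOR 229 = 240 (0b11110000)
  SHR R1, 2  → R1 = 240 >> 2 = 60
Final: R1 = 60

60


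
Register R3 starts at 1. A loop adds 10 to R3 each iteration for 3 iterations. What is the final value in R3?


Starting value: R3 = 1
  Iter 1: R3 = 1 + 10 = 11
  Iter 2: R3 = 11 + 10 = 21
  Iter 3: R3 = 21 + 10 = 31
Final: R3 = 31

31


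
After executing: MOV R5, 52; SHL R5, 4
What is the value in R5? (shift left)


Register state trace:
  MOV R5, 52  → R5 = 52
  SHL R5, 4  → R5 = 52 << 4 = 52 * 2^4 = 832
Final: R5 = 832

832


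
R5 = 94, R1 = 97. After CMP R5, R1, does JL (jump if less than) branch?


Trace:
  R5 = 94, R1 = 97
  CMP R5, R1  → compares 94 vs 97
  JL checks: is 94 less than 97?
  94 < 97, so condition is true
Branch taken: Yes

Yes


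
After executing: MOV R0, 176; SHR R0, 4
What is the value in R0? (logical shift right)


Register state trace:
  MOV R0, 176  → R0 = 176
  SHR R0, 4  → R0 = 176 >> 4 = 176 // 2^4 = 11
Final: R0 = 11

11


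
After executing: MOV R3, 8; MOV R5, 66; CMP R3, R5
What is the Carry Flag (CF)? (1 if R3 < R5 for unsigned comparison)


Register state trace:
  MOV R3, 8  → R3 = 8
  MOV R5, 66  → R5 = 66
  CMP R3, R5  → unsigned 8 - 66: borrow occurs
  8 < 66, so CF = 1
CF = 1

1


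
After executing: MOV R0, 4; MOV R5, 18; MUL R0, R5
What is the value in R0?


Register state trace:
  MOV R0, 4  → R0 = 4
  MOV R5, 18  → R5 = 18
  MUL R0, R5  → R0 = 4 * 18 = 72
Final: R0 = 72

72


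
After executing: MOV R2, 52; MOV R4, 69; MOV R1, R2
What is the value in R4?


Register state trace:
  MOV R2, 52  → R2 = 52
  MOV R4, 69  → R4 = 69
  MOV R1, R2  → R1 = 52
Final: R4 = 69

69


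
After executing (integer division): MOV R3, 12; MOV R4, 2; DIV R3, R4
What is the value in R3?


Register state trace:
  MOV R3, 12  → R3 = 12
  MOV R4, 2  → R4 = 2
  DIV R3, R4  → R3 = 12 // 2 = 6
Final: R3 = 6

6


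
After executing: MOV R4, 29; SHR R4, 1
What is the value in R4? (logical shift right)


Register state trace:
  MOV R4, 29  → R4 = 29
  SHR R4, 1  → R4 = 29 >> 1 = 29 // 2^1 = 14
Final: R4 = 14

14


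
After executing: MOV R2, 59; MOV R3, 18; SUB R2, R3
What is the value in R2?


Register state trace:
  MOV R2, 59  → R2 = 59
  MOV R3, 18  → R3 = 18
  SUB R2, R3  → R2 = 59 - 18 = 41
Final: R2 = 41

41


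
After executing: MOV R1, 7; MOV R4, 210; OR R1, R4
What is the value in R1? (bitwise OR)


Register state trace:
  MOV R1, 7  → R1 = 7 (0b00000111)
  MOV R4, 210  → R4 = 210 (0b11010010)
  OR R1, R4   → R1 = 7 OR 210 = 215 (0b11010111)
Final: R1 = 215

215


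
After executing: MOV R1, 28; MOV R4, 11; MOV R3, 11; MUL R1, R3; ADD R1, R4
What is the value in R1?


Register state trace:
  MOV R1, 28  → R1 = 28
  MOV R4, 11  → R4 = 11
  MOV R3, 11  → R3 = 11
  MUL R1, R3  → R1 = 28 * 11 = 308
  ADD R1, R4  → R1 = 308 + 11 = 319
Final: R1 = 319

319


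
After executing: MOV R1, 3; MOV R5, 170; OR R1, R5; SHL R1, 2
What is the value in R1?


Register state trace:
  MOV R1, 3  → R1 = 3 (0b00000011)
  MOV R5, 170  → R5 = 170 (0b10101010)
  OR R1, R5  → R1 = 3 OR 170 = 171 (0b10101011)
  SHL R1, 2  → R1 = 171 << 2 = 684
Final: R1 = 684

684


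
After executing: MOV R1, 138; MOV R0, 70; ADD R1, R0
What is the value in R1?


Register state trace:
  MOV R1, 138  → R1 = 138
  MOV R0, 70  → R0 = 70
  ADD R1, R0  → R1 = 138 + 70 = 208
Final: R1 = 208

208


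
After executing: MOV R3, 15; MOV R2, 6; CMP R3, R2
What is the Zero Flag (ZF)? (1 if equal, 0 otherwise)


Register state trace:
  MOV R3, 15  → R3 = 15
  MOV R2, 6  → R2 = 6
  CMP R3, R2  → computes 15 - 6 = 9
  Result is nonzero, so values are not equal
ZF = 0

0


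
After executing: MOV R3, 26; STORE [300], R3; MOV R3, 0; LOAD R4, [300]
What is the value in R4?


Register and memory trace:
  MOV R3, 26  → R3 = 26
  STORE [300], R3  → mem[300] = 26
  MOV R3, 0  → R3 = 0
  LOAD R4, [300]  → R4 = mem[300] = 26
Final: R4 = 26

26


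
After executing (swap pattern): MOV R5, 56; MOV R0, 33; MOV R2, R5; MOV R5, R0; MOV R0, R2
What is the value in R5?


Register state trace (swap pattern):
  MOV R5, 56  → R5 = 56
  MOV R0, 33  → R0 = 33
  MOV R2, R5  → R2 = 56  (save R5)
  MOV R5, R0  → R5 = 33  (R5 gets R0's value)
  MOV R0, R2  → R0 = 56  (R0 gets saved value)
Final: R5 = 33

33


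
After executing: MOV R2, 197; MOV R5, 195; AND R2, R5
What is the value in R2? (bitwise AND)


Register state trace:
  MOV R2, 197  → R2 = 197 (0b11000101)
  MOV R5, 195  → R5 = 195 (0b11000011)
  AND R2, R5  → R2 = 197 AND 195 = 193 (0b11000001)
Final: R2 = 193

193


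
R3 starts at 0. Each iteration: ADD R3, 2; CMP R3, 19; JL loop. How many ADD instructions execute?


Loop trace (R3 starts at 0, target 19, step 2):
  ADD #1: R3 = 0 + 2 = 2  → 2 < 19, loop
  ADD #2: R3 = 2 + 2 = 4  → 4 < 19, loop
  ADD #3: R3 = 4 + 2 = 6  → 6 < 19, loop
  ADD #4: R3 = 6 + 2 = 8  → 8 < 19, loop
  ADD #5: R3 = 8 + 2 = 10  → 10 < 19, loop
  ADD #6: R3 = 10 + 2 = 12  → 12 < 19, loop
  ADD #7: R3 = 12 + 2 = 14  → 14 < 19, loop
  ADD #8: R3 = 14 + 2 = 16  → 16 < 19, loop
  ADD #9: R3 = 16 + 2 = 18  → 18 < 19, loop
  ADD #10: R3 = 18 + 2 = 20  → 20 >= 19, exit
Total ADD instructions: 10

10


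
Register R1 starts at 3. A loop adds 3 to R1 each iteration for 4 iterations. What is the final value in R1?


Starting value: R1 = 3
  Iter 1: R1 = 3 + 3 = 6
  Iter 2: R1 = 6 + 3 = 9
  Iter 3: R1 = 9 + 3 = 12
  Iter 4: R1 = 12 + 3 = 15
Final: R1 = 15

15


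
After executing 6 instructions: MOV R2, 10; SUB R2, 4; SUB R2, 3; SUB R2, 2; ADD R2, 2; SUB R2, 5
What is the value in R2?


Register state trace:
  MOV R2, 10  → R2 = 10
  SUB R2, 4  → R2 = 10 - 4 = 6
  SUB R2, 3  → R2 = 6 - 3 = 3
  SUB R2, 2  → R2 = 3 - 2 = 1
  ADD R2, 2  → R2 = 1 + 2 = 3
  SUB R2, 5  → R2 = 3 - 5 = -2
Final: R2 = -2

-2


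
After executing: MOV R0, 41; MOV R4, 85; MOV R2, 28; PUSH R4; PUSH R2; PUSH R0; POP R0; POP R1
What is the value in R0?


Stack trace (top is rightmost):
  MOV R0, 41  → R0 = 41
  MOV R4, 85  → R4 = 85
  MOV R2, 28  → R2 = 28
  PUSH R4  → stack: [85]
  PUSH R2  → stack: [85, 28]
  PUSH R0  → stack: [85, 28, 41]
  POP R0  → R0 = 41, stack: [85, 28]
  POP R1  → R1 = 28, stack: [85]
Final: R0 = 41

41


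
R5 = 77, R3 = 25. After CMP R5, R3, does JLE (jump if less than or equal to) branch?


Trace:
  R5 = 77, R3 = 25
  CMP R5, R3  → compares 77 vs 25
  JLE checks: is 77 less than or equal to 25?
  77 > 25, so condition is false
Branch taken: No

No


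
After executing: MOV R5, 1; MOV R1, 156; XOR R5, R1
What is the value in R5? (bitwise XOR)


Register state trace:
  MOV R5, 1  → R5 = 1 (0b00000001)
  MOV R1, 156  → R1 = 156 (0b10011100)
  XOR R5, R1  → R5 = 1 XOR 156 = 157 (0b10011101)
Final: R5 = 157

157


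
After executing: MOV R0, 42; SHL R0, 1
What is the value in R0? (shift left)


Register state trace:
  MOV R0, 42  → R0 = 42
  SHL R0, 1  → R0 = 42 << 1 = 42 * 2^1 = 84
Final: R0 = 84

84


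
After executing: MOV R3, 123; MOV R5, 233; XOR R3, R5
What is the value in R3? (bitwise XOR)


Register state trace:
  MOV R3, 123  → R3 = 123 (0b01111011)
  MOV R5, 233  → R5 = 233 (0b11101001)
  XOR R3, R5  → R3 = 123 XOR 233 = 146 (0b10010010)
Final: R3 = 146

146


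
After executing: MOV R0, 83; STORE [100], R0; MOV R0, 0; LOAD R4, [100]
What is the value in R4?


Register and memory trace:
  MOV R0, 83  → R0 = 83
  STORE [100], R0  → mem[100] = 83
  MOV R0, 0  → R0 = 0
  LOAD R4, [100]  → R4 = mem[100] = 83
Final: R4 = 83

83


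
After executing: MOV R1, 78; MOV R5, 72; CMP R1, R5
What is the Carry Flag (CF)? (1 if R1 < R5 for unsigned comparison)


Register state trace:
  MOV R1, 78  → R1 = 78
  MOV R5, 72  → R5 = 72
  CMP R1, R5  → unsigned 78 - 72: no borrow
  78 >= 72, so CF = 0
CF = 0

0


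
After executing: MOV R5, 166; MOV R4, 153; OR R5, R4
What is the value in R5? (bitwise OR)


Register state trace:
  MOV R5, 166  → R5 = 166 (0b10100110)
  MOV R4, 153  → R4 = 153 (0b10011001)
  OR R5, R4   → R5 = 166 OR 153 = 191 (0b10111111)
Final: R5 = 191

191


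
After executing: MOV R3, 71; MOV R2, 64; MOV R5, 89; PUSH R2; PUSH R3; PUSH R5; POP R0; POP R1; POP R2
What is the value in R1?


Stack trace (top is rightmost):
  MOV R3, 71  → R3 = 71
  MOV R2, 64  → R2 = 64
  MOV R5, 89  → R5 = 89
  PUSH R2  → stack: [64]
  PUSH R3  → stack: [64, 71]
  PUSH R5  → stack: [64, 71, 89]
  POP R0  → R0 = 89, stack: [64, 71]
  POP R1  → R1 = 71, stack: [64]
  POP R2  → R2 = 64, stack: []
Final: R1 = 71

71


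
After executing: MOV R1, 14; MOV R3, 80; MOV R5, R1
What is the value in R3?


Register state trace:
  MOV R1, 14  → R1 = 14
  MOV R3, 80  → R3 = 80
  MOV R5, R1  → R5 = 14
Final: R3 = 80

80


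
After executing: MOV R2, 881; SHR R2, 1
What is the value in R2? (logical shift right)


Register state trace:
  MOV R2, 881  → R2 = 881
  SHR R2, 1  → R2 = 881 >> 1 = 881 // 2^1 = 440
Final: R2 = 440

440


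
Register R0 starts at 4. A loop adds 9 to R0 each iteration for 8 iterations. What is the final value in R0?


Starting value: R0 = 4
  Iter 1: R0 = 4 + 9 = 13
  Iter 2: R0 = 13 + 9 = 22
  Iter 3: R0 = 22 + 9 = 31
  Iter 4: R0 = 31 + 9 = 40
  Iter 5: R0 = 40 + 9 = 49
  Iter 6: R0 = 49 + 9 = 58
  Iter 7: R0 = 58 + 9 = 67
  Iter 8: R0 = 67 + 9 = 76
Final: R0 = 76

76


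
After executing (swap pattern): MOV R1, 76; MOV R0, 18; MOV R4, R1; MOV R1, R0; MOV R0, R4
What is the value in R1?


Register state trace (swap pattern):
  MOV R1, 76  → R1 = 76
  MOV R0, 18  → R0 = 18
  MOV R4, R1  → R4 = 76  (save R1)
  MOV R1, R0  → R1 = 18  (R1 gets R0's value)
  MOV R0, R4  → R0 = 76  (R0 gets saved value)
Final: R1 = 18

18


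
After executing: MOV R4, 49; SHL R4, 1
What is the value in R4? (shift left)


Register state trace:
  MOV R4, 49  → R4 = 49
  SHL R4, 1  → R4 = 49 << 1 = 49 * 2^1 = 98
Final: R4 = 98

98


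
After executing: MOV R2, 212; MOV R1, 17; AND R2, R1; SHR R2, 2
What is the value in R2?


Register state trace:
  MOV R2, 212  → R2 = 212 (0b11010100)
  MOV R1, 17  → R1 = 17 (0b00010001)
  AND R2, R1  → R2 = 212 AND 17 = 16 (0b00010000)
  SHR R2, 2  → R2 = 16 >> 2 = 4
Final: R2 = 4

4


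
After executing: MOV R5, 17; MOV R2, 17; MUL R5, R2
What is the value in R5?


Register state trace:
  MOV R5, 17  → R5 = 17
  MOV R2, 17  → R2 = 17
  MUL R5, R2  → R5 = 17 * 17 = 289
Final: R5 = 289

289


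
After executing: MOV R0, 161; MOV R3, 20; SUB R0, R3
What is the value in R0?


Register state trace:
  MOV R0, 161  → R0 = 161
  MOV R3, 20  → R3 = 20
  SUB R0, R3  → R0 = 161 - 20 = 141
Final: R0 = 141

141


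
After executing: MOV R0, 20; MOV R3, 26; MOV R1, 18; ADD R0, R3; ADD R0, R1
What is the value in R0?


Register state trace:
  MOV R0, 20  → R0 = 20
  MOV R3, 26  → R3 = 26
  MOV R1, 18  → R1 = 18
  ADD R0, R3  → R0 = 20 + 26 = 46
  ADD R0, R1  → R0 = 46 + 18 = 64
Final: R0 = 64

64


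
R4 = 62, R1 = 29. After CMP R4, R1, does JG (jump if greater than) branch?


Trace:
  R4 = 62, R1 = 29
  CMP R4, R1  → compares 62 vs 29
  JG checks: is 62 greater than 29?
  62 > 29, so condition is true
Branch taken: Yes

Yes


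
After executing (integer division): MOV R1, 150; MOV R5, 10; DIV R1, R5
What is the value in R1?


Register state trace:
  MOV R1, 150  → R1 = 150
  MOV R5, 10  → R5 = 10
  DIV R1, R5  → R1 = 150 // 10 = 15
Final: R1 = 15

15


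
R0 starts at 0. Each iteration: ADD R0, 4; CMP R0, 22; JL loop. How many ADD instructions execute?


Loop trace (R0 starts at 0, target 22, step 4):
  ADD #1: R0 = 0 + 4 = 4  → 4 < 22, loop
  ADD #2: R0 = 4 + 4 = 8  → 8 < 22, loop
  ADD #3: R0 = 8 + 4 = 12  → 12 < 22, loop
  ADD #4: R0 = 12 + 4 = 16  → 16 < 22, loop
  ADD #5: R0 = 16 + 4 = 20  → 20 < 22, loop
  ADD #6: R0 = 20 + 4 = 24  → 24 >= 22, exit
Total ADD instructions: 6

6


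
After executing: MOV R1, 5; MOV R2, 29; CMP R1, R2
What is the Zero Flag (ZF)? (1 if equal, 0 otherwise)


Register state trace:
  MOV R1, 5  → R1 = 5
  MOV R2, 29  → R2 = 29
  CMP R1, R2  → computes 5 - 29 = -24
  Result is nonzero, so values are not equal
ZF = 0

0


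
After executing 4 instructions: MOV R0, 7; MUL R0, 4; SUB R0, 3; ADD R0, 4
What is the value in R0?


Register state trace:
  MOV R0, 7  → R0 = 7
  MUL R0, 4  → R0 = 7 * 4 = 28
  SUB R0, 3  → R0 = 28 - 3 = 25
  ADD R0, 4  → R0 = 25 + 4 = 29
Final: R0 = 29

29


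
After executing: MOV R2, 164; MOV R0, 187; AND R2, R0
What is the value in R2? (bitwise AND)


Register state trace:
  MOV R2, 164  → R2 = 164 (0b10100100)
  MOV R0, 187  → R0 = 187 (0b10111011)
  AND R2, R0  → R2 = 164 AND 187 = 160 (0b10100000)
Final: R2 = 160

160


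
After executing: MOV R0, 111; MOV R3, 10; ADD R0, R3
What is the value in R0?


Register state trace:
  MOV R0, 111  → R0 = 111
  MOV R3, 10  → R3 = 10
  ADD R0, R3  → R0 = 111 + 10 = 121
Final: R0 = 121

121


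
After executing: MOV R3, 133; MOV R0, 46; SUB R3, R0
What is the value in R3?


Register state trace:
  MOV R3, 133  → R3 = 133
  MOV R0, 46  → R0 = 46
  SUB R3, R0  → R3 = 133 - 46 = 87
Final: R3 = 87

87


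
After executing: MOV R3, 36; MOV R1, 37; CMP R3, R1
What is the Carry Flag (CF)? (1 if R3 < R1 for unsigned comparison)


Register state trace:
  MOV R3, 36  → R3 = 36
  MOV R1, 37  → R1 = 37
  CMP R3, R1  → unsigned 36 - 37: borrow occurs
  36 < 37, so CF = 1
CF = 1

1


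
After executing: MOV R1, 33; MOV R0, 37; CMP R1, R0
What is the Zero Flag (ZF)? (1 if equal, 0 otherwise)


Register state trace:
  MOV R1, 33  → R1 = 33
  MOV R0, 37  → R0 = 37
  CMP R1, R0  → computes 33 - 37 = -4
  Result is nonzero, so values are not equal
ZF = 0

0


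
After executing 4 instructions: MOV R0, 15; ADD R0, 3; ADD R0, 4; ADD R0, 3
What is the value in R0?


Register state trace:
  MOV R0, 15  → R0 = 15
  ADD R0, 3  → R0 = 15 + 3 = 18
  ADD R0, 4  → R0 = 18 + 4 = 22
  ADD R0, 3  → R0 = 22 + 3 = 25
Final: R0 = 25

25


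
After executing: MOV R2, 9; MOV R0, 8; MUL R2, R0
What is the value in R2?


Register state trace:
  MOV R2, 9  → R2 = 9
  MOV R0, 8  → R0 = 8
  MUL R2, R0  → R2 = 9 * 8 = 72
Final: R2 = 72

72


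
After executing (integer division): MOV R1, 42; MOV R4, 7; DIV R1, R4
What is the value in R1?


Register state trace:
  MOV R1, 42  → R1 = 42
  MOV R4, 7  → R4 = 7
  DIV R1, R4  → R1 = 42 // 7 = 6
Final: R1 = 6

6


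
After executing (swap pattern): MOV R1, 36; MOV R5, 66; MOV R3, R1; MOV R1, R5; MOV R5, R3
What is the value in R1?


Register state trace (swap pattern):
  MOV R1, 36  → R1 = 36
  MOV R5, 66  → R5 = 66
  MOV R3, R1  → R3 = 36  (save R1)
  MOV R1, R5  → R1 = 66  (R1 gets R5's value)
  MOV R5, R3  → R5 = 36  (R5 gets saved value)
Final: R1 = 66

66


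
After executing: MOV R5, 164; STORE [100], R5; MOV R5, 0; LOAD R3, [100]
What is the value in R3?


Register and memory trace:
  MOV R5, 164  → R5 = 164
  STORE [100], R5  → mem[100] = 164
  MOV R5, 0  → R5 = 0
  LOAD R3, [100]  → R3 = mem[100] = 164
Final: R3 = 164

164


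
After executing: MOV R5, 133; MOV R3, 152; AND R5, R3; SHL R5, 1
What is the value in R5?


Register state trace:
  MOV R5, 133  → R5 = 133 (0b10000101)
  MOV R3, 152  → R3 = 152 (0b10011000)
  AND R5, R3  → R5 = 133 AND 152 = 128 (0b10000000)
  SHL R5, 1  → R5 = 128 << 1 = 256
Final: R5 = 256

256


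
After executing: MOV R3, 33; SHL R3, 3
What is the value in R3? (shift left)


Register state trace:
  MOV R3, 33  → R3 = 33
  SHL R3, 3  → R3 = 33 << 3 = 33 * 2^3 = 264
Final: R3 = 264

264


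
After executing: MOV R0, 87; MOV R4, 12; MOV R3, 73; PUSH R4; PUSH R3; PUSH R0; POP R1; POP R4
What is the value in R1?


Stack trace (top is rightmost):
  MOV R0, 87  → R0 = 87
  MOV R4, 12  → R4 = 12
  MOV R3, 73  → R3 = 73
  PUSH R4  → stack: [12]
  PUSH R3  → stack: [12, 73]
  PUSH R0  → stack: [12, 73, 87]
  POP R1  → R1 = 87, stack: [12, 73]
  POP R4  → R4 = 73, stack: [12]
Final: R1 = 87

87


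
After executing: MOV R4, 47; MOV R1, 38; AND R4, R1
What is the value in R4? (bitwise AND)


Register state trace:
  MOV R4, 47  → R4 = 47 (0b00101111)
  MOV R1, 38  → R1 = 38 (0b00100110)
  AND R4, R1  → R4 = 47 AND 38 = 38 (0b00100110)
Final: R4 = 38

38


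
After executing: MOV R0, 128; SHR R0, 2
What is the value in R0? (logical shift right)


Register state trace:
  MOV R0, 128  → R0 = 128
  SHR R0, 2  → R0 = 128 >> 2 = 128 // 2^2 = 32
Final: R0 = 32

32


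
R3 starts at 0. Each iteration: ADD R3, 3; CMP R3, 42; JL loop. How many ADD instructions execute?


Loop trace (R3 starts at 0, target 42, step 3):
  ADD #1: R3 = 0 + 3 = 3  → 3 < 42, loop
  ADD #2: R3 = 3 + 3 = 6  → 6 < 42, loop
  ADD #3: R3 = 6 + 3 = 9  → 9 < 42, loop
  ADD #4: R3 = 9 + 3 = 12  → 12 < 42, loop
  ADD #5: R3 = 12 + 3 = 15  → 15 < 42, loop
  ADD #6: R3 = 15 + 3 = 18  → 18 < 42, loop
  ADD #7: R3 = 18 + 3 = 21  → 21 < 42, loop
  ADD #8: R3 = 21 + 3 = 24  → 24 < 42, loop
  ADD #9: R3 = 24 + 3 = 27  → 27 < 42, loop
  ADD #10: R3 = 27 + 3 = 30  → 30 < 42, loop
  ADD #11: R3 = 30 + 3 = 33  → 33 < 42, loop
  ADD #12: R3 = 33 + 3 = 36  → 36 < 42, loop
  ADD #13: R3 = 36 + 3 = 39  → 39 < 42, loop
  ADD #14: R3 = 39 + 3 = 42  → 42 >= 42, exit
Total ADD instructions: 14

14


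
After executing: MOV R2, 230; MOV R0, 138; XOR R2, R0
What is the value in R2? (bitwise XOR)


Register state trace:
  MOV R2, 230  → R2 = 230 (0b11100110)
  MOV R0, 138  → R0 = 138 (0b10001010)
  XOR R2, R0  → R2 = 230 XOR 138 = 108 (0b01101100)
Final: R2 = 108

108


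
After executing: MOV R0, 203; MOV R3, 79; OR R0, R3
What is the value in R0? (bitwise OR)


Register state trace:
  MOV R0, 203  → R0 = 203 (0b11001011)
  MOV R3, 79  → R3 = 79 (0b01001111)
  OR R0, R3   → R0 = 203 OR 79 = 207 (0b11001111)
Final: R0 = 207

207


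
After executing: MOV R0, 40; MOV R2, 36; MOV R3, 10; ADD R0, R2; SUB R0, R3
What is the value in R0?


Register state trace:
  MOV R0, 40  → R0 = 40
  MOV R2, 36  → R2 = 36
  MOV R3, 10  → R3 = 10
  ADD R0, R2  → R0 = 40 + 36 = 76
  SUB R0, R3  → R0 = 76 - 10 = 66
Final: R0 = 66

66


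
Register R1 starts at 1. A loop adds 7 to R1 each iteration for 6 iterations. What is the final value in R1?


Starting value: R1 = 1
  Iter 1: R1 = 1 + 7 = 8
  Iter 2: R1 = 8 + 7 = 15
  Iter 3: R1 = 15 + 7 = 22
  Iter 4: R1 = 22 + 7 = 29
  Iter 5: R1 = 29 + 7 = 36
  Iter 6: R1 = 36 + 7 = 43
Final: R1 = 43

43


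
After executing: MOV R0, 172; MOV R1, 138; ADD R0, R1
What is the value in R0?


Register state trace:
  MOV R0, 172  → R0 = 172
  MOV R1, 138  → R1 = 138
  ADD R0, R1  → R0 = 172 + 138 = 310
Final: R0 = 310

310


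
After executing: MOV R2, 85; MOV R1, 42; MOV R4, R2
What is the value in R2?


Register state trace:
  MOV R2, 85  → R2 = 85
  MOV R1, 42  → R1 = 42
  MOV R4, R2  → R4 = 85
Final: R2 = 85

85


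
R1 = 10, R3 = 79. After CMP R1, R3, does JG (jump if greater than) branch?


Trace:
  R1 = 10, R3 = 79
  CMP R1, R3  → compares 10 vs 79
  JG checks: is 10 greater than 79?
  10 < 79, so condition is false
Branch taken: No

No


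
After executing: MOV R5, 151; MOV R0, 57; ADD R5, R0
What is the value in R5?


Register state trace:
  MOV R5, 151  → R5 = 151
  MOV R0, 57  → R0 = 57
  ADD R5, R0  → R5 = 151 + 57 = 208
Final: R5 = 208

208


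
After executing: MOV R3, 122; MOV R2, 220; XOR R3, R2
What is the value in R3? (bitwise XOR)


Register state trace:
  MOV R3, 122  → R3 = 122 (0b01111010)
  MOV R2, 220  → R2 = 220 (0b11011100)
  XOR R3, R2  → R3 = 122 XOR 220 = 166 (0b10100110)
Final: R3 = 166

166


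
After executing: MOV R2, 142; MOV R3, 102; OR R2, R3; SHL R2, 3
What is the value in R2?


Register state trace:
  MOV R2, 142  → R2 = 142 (0b10001110)
  MOV R3, 102  → R3 = 102 (0b01100110)
  OR R2, R3  → R2 = 142 OR 102 = 238 (0b11101110)
  SHL R2, 3  → R2 = 238 << 3 = 1904
Final: R2 = 1904

1904


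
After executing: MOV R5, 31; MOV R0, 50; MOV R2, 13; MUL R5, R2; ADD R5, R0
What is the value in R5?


Register state trace:
  MOV R5, 31  → R5 = 31
  MOV R0, 50  → R0 = 50
  MOV R2, 13  → R2 = 13
  MUL R5, R2  → R5 = 31 * 13 = 403
  ADD R5, R0  → R5 = 403 + 50 = 453
Final: R5 = 453

453


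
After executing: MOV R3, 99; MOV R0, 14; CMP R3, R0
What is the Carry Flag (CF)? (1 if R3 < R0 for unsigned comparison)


Register state trace:
  MOV R3, 99  → R3 = 99
  MOV R0, 14  → R0 = 14
  CMP R3, R0  → unsigned 99 - 14: no borrow
  99 >= 14, so CF = 0
CF = 0

0


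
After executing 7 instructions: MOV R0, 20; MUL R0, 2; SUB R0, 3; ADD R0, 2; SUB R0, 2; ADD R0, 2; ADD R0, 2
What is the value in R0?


Register state trace:
  MOV R0, 20  → R0 = 20
  MUL R0, 2  → R0 = 20 * 2 = 40
  SUB R0, 3  → R0 = 40 - 3 = 37
  ADD R0, 2  → R0 = 37 + 2 = 39
  SUB R0, 2  → R0 = 39 - 2 = 37
  ADD R0, 2  → R0 = 37 + 2 = 39
  ADD R0, 2  → R0 = 39 + 2 = 41
Final: R0 = 41

41


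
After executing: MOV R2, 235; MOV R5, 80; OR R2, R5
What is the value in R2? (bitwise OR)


Register state trace:
  MOV R2, 235  → R2 = 235 (0b11101011)
  MOV R5, 80  → R5 = 80 (0b01010000)
  OR R2, R5   → R2 = 235 OR 80 = 251 (0b11111011)
Final: R2 = 251

251


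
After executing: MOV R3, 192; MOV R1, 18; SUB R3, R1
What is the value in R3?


Register state trace:
  MOV R3, 192  → R3 = 192
  MOV R1, 18  → R1 = 18
  SUB R3, R1  → R3 = 192 - 18 = 174
Final: R3 = 174

174


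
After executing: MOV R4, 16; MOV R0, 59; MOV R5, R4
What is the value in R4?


Register state trace:
  MOV R4, 16  → R4 = 16
  MOV R0, 59  → R0 = 59
  MOV R5, R4  → R5 = 16
Final: R4 = 16

16


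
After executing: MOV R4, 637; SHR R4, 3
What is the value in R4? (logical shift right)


Register state trace:
  MOV R4, 637  → R4 = 637
  SHR R4, 3  → R4 = 637 >> 3 = 637 // 2^3 = 79
Final: R4 = 79

79


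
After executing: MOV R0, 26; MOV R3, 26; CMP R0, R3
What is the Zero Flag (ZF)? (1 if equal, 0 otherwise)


Register state trace:
  MOV R0, 26  → R0 = 26
  MOV R3, 26  → R3 = 26
  CMP R0, R3  → computes 26 - 26 = 0
  Result is zero, so values are equal
ZF = 1

1


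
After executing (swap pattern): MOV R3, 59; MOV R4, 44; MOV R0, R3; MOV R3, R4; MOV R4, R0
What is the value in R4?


Register state trace (swap pattern):
  MOV R3, 59  → R3 = 59
  MOV R4, 44  → R4 = 44
  MOV R0, R3  → R0 = 59  (save R3)
  MOV R3, R4  → R3 = 44  (R3 gets R4's value)
  MOV R4, R0  → R4 = 59  (R4 gets saved value)
Final: R4 = 59

59


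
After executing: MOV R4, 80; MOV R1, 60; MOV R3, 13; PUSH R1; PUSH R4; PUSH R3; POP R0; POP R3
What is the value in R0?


Stack trace (top is rightmost):
  MOV R4, 80  → R4 = 80
  MOV R1, 60  → R1 = 60
  MOV R3, 13  → R3 = 13
  PUSH R1  → stack: [60]
  PUSH R4  → stack: [60, 80]
  PUSH R3  → stack: [60, 80, 13]
  POP R0  → R0 = 13, stack: [60, 80]
  POP R3  → R3 = 80, stack: [60]
Final: R0 = 13

13


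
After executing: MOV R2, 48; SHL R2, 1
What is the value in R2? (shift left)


Register state trace:
  MOV R2, 48  → R2 = 48
  SHL R2, 1  → R2 = 48 << 1 = 48 * 2^1 = 96
Final: R2 = 96

96


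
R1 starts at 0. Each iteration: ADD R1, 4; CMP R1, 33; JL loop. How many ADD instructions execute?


Loop trace (R1 starts at 0, target 33, step 4):
  ADD #1: R1 = 0 + 4 = 4  → 4 < 33, loop
  ADD #2: R1 = 4 + 4 = 8  → 8 < 33, loop
  ADD #3: R1 = 8 + 4 = 12  → 12 < 33, loop
  ADD #4: R1 = 12 + 4 = 16  → 16 < 33, loop
  ADD #5: R1 = 16 + 4 = 20  → 20 < 33, loop
  ADD #6: R1 = 20 + 4 = 24  → 24 < 33, loop
  ADD #7: R1 = 24 + 4 = 28  → 28 < 33, loop
  ADD #8: R1 = 28 + 4 = 32  → 32 < 33, loop
  ADD #9: R1 = 32 + 4 = 36  → 36 >= 33, exit
Total ADD instructions: 9

9


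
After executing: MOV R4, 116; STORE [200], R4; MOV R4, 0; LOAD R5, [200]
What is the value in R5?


Register and memory trace:
  MOV R4, 116  → R4 = 116
  STORE [200], R4  → mem[200] = 116
  MOV R4, 0  → R4 = 0
  LOAD R5, [200]  → R5 = mem[200] = 116
Final: R5 = 116

116


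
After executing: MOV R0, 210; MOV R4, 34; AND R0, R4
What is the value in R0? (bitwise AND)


Register state trace:
  MOV R0, 210  → R0 = 210 (0b11010010)
  MOV R4, 34  → R4 = 34 (0b00100010)
  AND R0, R4  → R0 = 210 AND 34 = 2 (0b00000010)
Final: R0 = 2

2


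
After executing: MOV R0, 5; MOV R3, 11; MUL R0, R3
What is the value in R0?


Register state trace:
  MOV R0, 5  → R0 = 5
  MOV R3, 11  → R3 = 11
  MUL R0, R3  → R0 = 5 * 11 = 55
Final: R0 = 55

55


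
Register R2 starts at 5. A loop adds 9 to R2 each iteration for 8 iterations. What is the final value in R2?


Starting value: R2 = 5
  Iter 1: R2 = 5 + 9 = 14
  Iter 2: R2 = 14 + 9 = 23
  Iter 3: R2 = 23 + 9 = 32
  Iter 4: R2 = 32 + 9 = 41
  Iter 5: R2 = 41 + 9 = 50
  Iter 6: R2 = 50 + 9 = 59
  Iter 7: R2 = 59 + 9 = 68
  Iter 8: R2 = 68 + 9 = 77
Final: R2 = 77

77


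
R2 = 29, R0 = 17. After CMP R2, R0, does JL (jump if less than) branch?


Trace:
  R2 = 29, R0 = 17
  CMP R2, R0  → compares 29 vs 17
  JL checks: is 29 less than 17?
  29 > 17, so condition is false
Branch taken: No

No


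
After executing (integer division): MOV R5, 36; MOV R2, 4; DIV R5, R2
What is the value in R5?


Register state trace:
  MOV R5, 36  → R5 = 36
  MOV R2, 4  → R2 = 4
  DIV R5, R2  → R5 = 36 // 4 = 9
Final: R5 = 9

9


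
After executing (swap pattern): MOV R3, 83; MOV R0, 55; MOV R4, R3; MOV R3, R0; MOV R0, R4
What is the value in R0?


Register state trace (swap pattern):
  MOV R3, 83  → R3 = 83
  MOV R0, 55  → R0 = 55
  MOV R4, R3  → R4 = 83  (save R3)
  MOV R3, R0  → R3 = 55  (R3 gets R0's value)
  MOV R0, R4  → R0 = 83  (R0 gets saved value)
Final: R0 = 83

83


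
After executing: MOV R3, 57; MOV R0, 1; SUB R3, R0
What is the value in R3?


Register state trace:
  MOV R3, 57  → R3 = 57
  MOV R0, 1  → R0 = 1
  SUB R3, R0  → R3 = 57 - 1 = 56
Final: R3 = 56

56


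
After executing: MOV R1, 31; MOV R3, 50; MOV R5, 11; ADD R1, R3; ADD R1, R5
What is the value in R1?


Register state trace:
  MOV R1, 31  → R1 = 31
  MOV R3, 50  → R3 = 50
  MOV R5, 11  → R5 = 11
  ADD R1, R3  → R1 = 31 + 50 = 81
  ADD R1, R5  → R1 = 81 + 11 = 92
Final: R1 = 92

92


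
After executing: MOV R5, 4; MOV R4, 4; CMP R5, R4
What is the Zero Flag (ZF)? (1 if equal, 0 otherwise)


Register state trace:
  MOV R5, 4  → R5 = 4
  MOV R4, 4  → R4 = 4
  CMP R5, R4  → computes 4 - 4 = 0
  Result is zero, so values are equal
ZF = 1

1
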